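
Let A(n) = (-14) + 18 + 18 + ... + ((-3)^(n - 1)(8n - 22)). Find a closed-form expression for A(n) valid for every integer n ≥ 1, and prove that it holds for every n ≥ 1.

A(n) = (-3)^n(-2n + 5) - 5

We claim A(n) = (-3)^n(-2n + 5) - 5 for all n ≥ 1.
Base case (n = 1): A(1) = -14, and the closed form gives -14. They agree.
Suppose the result is true for n = r, so A(r) = (-3)^r(-2r + 5) - 5.
Then A(r+1) = A(r) + ((-3)^r(8r - 14)) = ((-3)^r(-2r + 5) - 5) + ((-3)^r(8r - 14)).
Simplifying, A(r+1) = 6(-3)^r·r - 9(-3)^r - 5 = (-3)^(r+1)(-2(r+1) + 5) - 5,
which is the closed form with n = r+1.
By the principle of mathematical induction, the result holds for all n ≥ 1.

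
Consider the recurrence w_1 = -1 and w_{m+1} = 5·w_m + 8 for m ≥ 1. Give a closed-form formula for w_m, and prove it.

Computing the first terms: w_1 = -1, w_2 = 3, w_3 = 23. This suggests w_m = 5^(m - 1) - 2.
Base case (m = 1): the formula gives -1 = -1 = w_1.
Inductive step: suppose the statement holds for some r ≥ 1, so w_r = 5^(r - 1) - 2.
Then w_{r+1} = 5·w_r + 8 = 5·(5^(r - 1) - 2) + 8 = 5^r - 2 = 5^((r+1) - 1) - 2,
which is the claimed formula at m = r+1.
Hence, by induction on m, the claim holds for every m ≥ 1.

w_m = 5^(m - 1) - 2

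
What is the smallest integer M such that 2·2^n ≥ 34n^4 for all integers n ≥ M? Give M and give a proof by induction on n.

At n = 21: 4194304 < 6612354, so the inequality fails and M ≥ 22. We prove 2·2^n ≥ 34n^4 for all n ≥ 22.
When n = 22: 2·2^n = 8388608 and 34n^4 = 7964704, so 8388608 ≥ 7964704.
Inductive step: assume the claim holds for n = i, so 2·2^i ≥ 34i^4.
Then 2·2^(i + 1) = 2·(2·2^i) ≥ 2·(34i^4).
Also, for i ≥ 22 we have 2·(34i^4) ≥ 34(i+1)^4, since 2 ≥ (1 + 1/i)^4 for all i ≥ 22.
Combining, 2·2^(i + 1) ≥ 34(i+1)^4.
By induction, the statement is established for all n ≥ 22.
Hence the smallest such M is 22.

M = 22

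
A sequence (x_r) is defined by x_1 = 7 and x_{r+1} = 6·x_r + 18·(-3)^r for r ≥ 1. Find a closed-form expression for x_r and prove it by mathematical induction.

Computing the first terms: x_1 = 7, x_2 = -12, x_3 = 90. This suggests x_r = -2(-3)^r + 6^(r - 1).
Base case (r = 1): the formula gives 7 = 7 = x_1.
Inductive step: assume the claim holds for r = k, so x_k = -2(-3)^k + 6^(k - 1).
Then x_{k+1} = 6·x_k + 18·(-3)^k = 6·(-2(-3)^k + 6^(k - 1)) + 18·(-3)^k = -2(-3)^(k + 1) + 6^k = -2(-3)^(k+1) + 6^((k+1) - 1),
which is the claimed formula at r = k+1.
By induction, the statement is established for all r ≥ 1.

x_r = -2(-3)^r + 6^(r - 1)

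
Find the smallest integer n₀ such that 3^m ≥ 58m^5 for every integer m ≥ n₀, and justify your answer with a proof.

n₀ = 17

At m = 16: 43046721 < 60817408, so the inequality fails and n₀ ≥ 17. We prove 3^m ≥ 58m^5 for all m ≥ 17.
Base step (m = 17): 3^m = 129140163 and 58m^5 = 82351706, so 129140163 ≥ 82351706.
For the inductive step, assume it holds for an arbitrary i ≥ 17, so 3^i ≥ 58i^5.
Then 3^(i + 1) = 3·(3^i) ≥ 3·(58i^5).
Also, for i ≥ 17 we have 3·(58i^5) ≥ 58(i+1)^5, since 3 ≥ (1 + 1/i)^5 for all i ≥ 17.
Combining, 3^(i + 1) ≥ 58(i+1)^5.
This completes the induction.
Hence the smallest such n₀ is 17.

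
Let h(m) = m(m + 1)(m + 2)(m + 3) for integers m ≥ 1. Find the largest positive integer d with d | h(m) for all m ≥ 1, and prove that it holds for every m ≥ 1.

Computing the first values: h(1) = 24 and h(2) = 120; gcd(24, 120) = 24, so d ≤ 24.
We prove 24 | m(m + 1)(m + 2)(m + 3) for all m ≥ 1 by induction on m.
For the base case m = 1: h(1) = 24 = 24·(1), so 24 | h(1).
For the inductive step, assume it holds for an arbitrary r ≥ 1, i.e. 24 | h(r). Then
h(r+1) − h(r) = (r+1)·(r+2)·(r+3)·(r+4) − r·(r+1)·(r+2)·(r+3) = (r+1)·(r+2)·(r+3)·[(r+4) − r] = 4·(r+1)·(r+2)·(r+3). The product of 3 consecutive integers is divisible by (3)! = 6, so h(r+1) − h(r) is divisible by 4·6 = 24. By the inductive hypothesis 24 | h(r), hence 24 | h(r+1).
This completes the induction.
Therefore the largest such d is 24.

d = 24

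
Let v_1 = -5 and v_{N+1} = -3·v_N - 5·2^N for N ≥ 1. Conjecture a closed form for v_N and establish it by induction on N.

Computing the first terms: v_1 = -5, v_2 = 5, v_3 = -35. This suggests v_N = (-3)^N - 2^N.
When N = 1: the formula gives -5 = -5 = v_1.
For the inductive step, assume it holds for an arbitrary j ≥ 1, so v_j = (-3)^j - 2^j.
Then v_{j+1} = -3·v_j - 5·2^j = -3·((-3)^j - 2^j) - 5·2^j = (-3)^(j + 1) - 2^(j + 1),
which is the claimed formula at N = j+1.
By the principle of mathematical induction, the result holds for all N ≥ 1.

v_N = (-3)^N - 2^N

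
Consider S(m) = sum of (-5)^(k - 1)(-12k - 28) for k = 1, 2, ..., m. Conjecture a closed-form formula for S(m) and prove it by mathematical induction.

S(m) = (-5)^m(2m + 5) - 5

We claim S(m) = (-5)^m(2m + 5) - 5 for all m ≥ 1.
For the base case m = 1: S(1) = -40, and the closed form gives -40. They agree.
Inductive step: assume the claim holds for m = k, so S(k) = (-5)^k(2k + 5) - 5.
Then S(k+1) = S(k) + ((-5)^k(-12k - 40)) = ((-5)^k(2k + 5) - 5) + ((-5)^k(-12k - 40)).
Simplifying, S(k+1) = -10(-5)^k·k - 35(-5)^k - 5 = (-5)^(k+1)(2(k+1) + 5) - 5,
which is the closed form with m = k+1.
By induction, the statement is established for all m ≥ 1.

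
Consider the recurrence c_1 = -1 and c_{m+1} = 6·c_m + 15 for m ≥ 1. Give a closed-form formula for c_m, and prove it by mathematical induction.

Computing the first terms: c_1 = -1, c_2 = 9, c_3 = 69. This suggests c_m = 2·6^(m - 1) - 3.
For the base case m = 1: the formula gives -1 = -1 = c_1.
Suppose the result is true for m = k, so c_k = 2·6^(k - 1) - 3.
Then c_{k+1} = 6·c_k + 15 = 6·(2·6^(k - 1) - 3) + 15 = 2·6^k - 3 = 2·6^((k+1) - 1) - 3,
which is the claimed formula at m = k+1.
This completes the induction.

c_m = 2·6^(m - 1) - 3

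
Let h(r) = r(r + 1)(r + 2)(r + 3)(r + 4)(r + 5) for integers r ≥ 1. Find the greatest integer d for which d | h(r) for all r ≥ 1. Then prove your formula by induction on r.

d = 720

Computing the first values: h(1) = 720 and h(2) = 5040; gcd(720, 5040) = 720, so d ≤ 720.
We prove 720 | r(r + 1)(r + 2)(r + 3)(r + 4)(r + 5) for all r ≥ 1 by induction on r.
Base case (r = 1): h(1) = 720 = 720·(1), so 720 | h(1).
Suppose the result is true for r = j, i.e. 720 | h(j). Then
h(j+1) − h(j) = (j+1)·(j+2)·(j+3)·(j+4)·(j+5)·(j+6) − j·(j+1)·(j+2)·(j+3)·(j+4)·(j+5) = (j+1)·(j+2)·(j+3)·(j+4)·(j+5)·[(j+6) − j] = 6·(j+1)·(j+2)·(j+3)·(j+4)·(j+5). The product of 5 consecutive integers is divisible by (5)! = 120, so h(j+1) − h(j) is divisible by 6·120 = 720. By the inductive hypothesis 720 | h(j), hence 720 | h(j+1).
Hence, by induction on r, the claim holds for every r ≥ 1.
Therefore the largest such d is 720.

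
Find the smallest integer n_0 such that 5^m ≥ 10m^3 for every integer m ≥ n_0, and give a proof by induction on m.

n_0 = 5

At m = 4: 625 < 640, so the inequality fails and n_0 ≥ 5. We prove 5^m ≥ 10m^3 for all m ≥ 5.
Base step (m = 5): 5^m = 3125 and 10m^3 = 1250, so 3125 ≥ 1250.
Inductive step: assume the claim holds for m = j, so 5^j ≥ 10j^3.
Then 5^(j + 1) = 5·(5^j) ≥ 5·(10j^3).
Also, for j ≥ 5 we have 5·(10j^3) ≥ 10(j+1)^3, since 5 ≥ (1 + 1/j)^3 for all j ≥ 5.
Combining, 5^(j + 1) ≥ 10(j+1)^3.
Hence, by induction on m, the claim holds for every m ≥ 5.
Hence the smallest such n_0 is 5.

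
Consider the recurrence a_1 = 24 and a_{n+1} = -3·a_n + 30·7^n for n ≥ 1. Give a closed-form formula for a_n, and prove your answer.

a_n = -(-3)^n + 3·7^n

Computing the first terms: a_1 = 24, a_2 = 138, a_3 = 1056. This suggests a_n = -(-3)^n + 3·7^n.
For the base case n = 1: the formula gives 24 = 24 = a_1.
Inductive step: assume the claim holds for n = p, so a_p = -(-3)^p + 3·7^p.
Then a_{p+1} = -3·a_p + 30·7^p = -3·(-(-3)^p + 3·7^p) + 30·7^p = -(-3)^(p + 1) + 3·7^(p + 1),
which is the claimed formula at n = p+1.
This completes the induction.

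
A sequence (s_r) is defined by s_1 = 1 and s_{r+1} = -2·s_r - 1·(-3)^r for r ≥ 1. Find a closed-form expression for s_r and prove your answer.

Computing the first terms: s_1 = 1, s_2 = 1, s_3 = -11. This suggests s_r = (-2)^(r + 1) + (-3)^r.
Base case (r = 1): the formula gives 1 = 1 = s_1.
For the inductive step, assume it holds for an arbitrary j ≥ 1, so s_j = (-2)^(j + 1) + (-3)^j.
Then s_{j+1} = -2·s_j - 1·(-3)^j = -2·((-2)^(j + 1) + (-3)^j) - 1·(-3)^j = (-2)^(j + 2) + (-3)^(j + 1) = (-2)^((j+1) + 1) + (-3)^(j+1),
which is the claimed formula at r = j+1.
This completes the induction.

s_r = (-2)^(r + 1) + (-3)^r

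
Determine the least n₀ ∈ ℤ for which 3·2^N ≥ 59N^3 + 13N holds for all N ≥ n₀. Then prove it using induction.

n₀ = 17

At N = 16: 196608 < 241872, so the inequality fails and n₀ ≥ 17. We prove 3·2^N ≥ 59N^3 + 13N for all N ≥ 17.
When N = 17: 3·2^N = 393216 and 59N^3 + 13N = 290088, so 393216 ≥ 290088.
Inductive step: assume the claim holds for N = j, so 3·2^j ≥ 59j^3 + 13j.
Then 3·2^(j + 1) = 2·(3·2^j) ≥ 2·(59j^3 + 13j).
Also, for j ≥ 17 we have 2·(59j^3 + 13j) ≥ 59(j+1)^3 + 13(j+1), since 2·(59j^3 + 13j) − (59(j+1)^3 + 13(j+1)) = 59j^3 - 177j^2 - 164j - 72, which is nonnegative for all j ≥ 17.
Combining, 3·2^(j + 1) ≥ 59(j+1)^3 + 13(j+1).
Hence, by induction on N, the claim holds for every N ≥ 17.
Hence the smallest such n₀ is 17.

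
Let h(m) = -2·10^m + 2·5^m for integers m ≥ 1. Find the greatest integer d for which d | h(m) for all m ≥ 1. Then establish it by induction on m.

d = 10

Computing the first values: h(1) = -10 and h(2) = -150; gcd(-10, -150) = 10, so d ≤ 10.
We prove 10 | -2·10^m + 2·5^m for all m ≥ 1 by induction on m.
For the base case m = 1: h(1) = -10 = 10·(-1), so 10 | h(1).
Suppose the result is true for m = r, i.e. 10 | h(r). Then
h(r+1) − 10·h(r) = (-2·10^(r+1) + 2·5^(r+1)) − 10·(-2·10^r + 2·5^r) = (2)·5^r·(5 − 10) = (-10)·5^r. Since 10 | h(r) by the inductive hypothesis, 10 | 10·h(r); and 10 | -10 since -10 = 10·-1. Therefore 10 | h(r+1).
By induction, the statement is established for all m ≥ 1.
Therefore the largest such d is 10.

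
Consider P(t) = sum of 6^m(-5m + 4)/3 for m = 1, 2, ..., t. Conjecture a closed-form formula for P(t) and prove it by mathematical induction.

P(t) = 2·6^t(-t + 1) - 2

We claim P(t) = 2·6^t(-t + 1) - 2 for all t ≥ 1.
When t = 1: P(1) = -2, and the closed form gives -2. They agree.
Inductive step: assume the claim holds for t = m, so P(m) = 2·6^m(-m + 1) - 2.
Then P(m+1) = P(m) + (6^m(-10m - 2)) = (2·6^m(-m + 1) - 2) + (6^m(-10m - 2)).
Simplifying, P(m+1) = -12·6^m·m - 2 = 2·6^(m+1)(-(m+1) + 1) - 2,
which is the closed form with t = m+1.
By induction, the statement is established for all t ≥ 1.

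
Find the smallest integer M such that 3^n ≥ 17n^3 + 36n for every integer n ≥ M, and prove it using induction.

At n = 8: 6561 < 8992, so the inequality fails and M ≥ 9. We prove 3^n ≥ 17n^3 + 36n for all n ≥ 9.
Base case (n = 9): 3^n = 19683 and 17n^3 + 36n = 12717, so 19683 ≥ 12717.
Suppose the result is true for n = r, so 3^r ≥ 17r^3 + 36r.
Then 3^(r + 1) = 3·(3^r) ≥ 3·(17r^3 + 36r).
Also, for r ≥ 9 we have 3·(17r^3 + 36r) ≥ 17(r+1)^3 + 36(r+1), since 3·(17r^3 + 36r) − (17(r+1)^3 + 36(r+1)) = 34r^3 - 51r^2 + 21r - 53, which is nonnegative for all r ≥ 9.
Combining, 3^(r + 1) ≥ 17(r+1)^3 + 36(r+1).
By induction, the statement is established for all n ≥ 9.
Hence the smallest such M is 9.

M = 9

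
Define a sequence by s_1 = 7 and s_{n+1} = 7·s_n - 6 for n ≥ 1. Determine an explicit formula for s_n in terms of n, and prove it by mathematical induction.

s_n = 6·7^(n - 1) + 1

Computing the first terms: s_1 = 7, s_2 = 43, s_3 = 295. This suggests s_n = 6·7^(n - 1) + 1.
When n = 1: the formula gives 7 = 7 = s_1.
Suppose the result is true for n = r, so s_r = 6·7^(r - 1) + 1.
Then s_{r+1} = 7·s_r - 6 = 7·(6·7^(r - 1) + 1) - 6 = 6·7^r + 1 = 6·7^((r+1) - 1) + 1,
which is the claimed formula at n = r+1.
By induction, the statement is established for all n ≥ 1.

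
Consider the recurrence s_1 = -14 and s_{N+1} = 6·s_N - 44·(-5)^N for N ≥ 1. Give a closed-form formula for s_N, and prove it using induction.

Computing the first terms: s_1 = -14, s_2 = 136, s_3 = -284. This suggests s_N = 4(-5)^N + 6^N.
For the base case N = 1: the formula gives -14 = -14 = s_1.
For the inductive step, assume it holds for an arbitrary p ≥ 1, so s_p = 4(-5)^p + 6^p.
Then s_{p+1} = 6·s_p - 44·(-5)^p = 6·(4(-5)^p + 6^p) - 44·(-5)^p = 4(-5)^(p + 1) + 6^(p + 1),
which is the claimed formula at N = p+1.
By induction, the statement is established for all N ≥ 1.

s_N = 4(-5)^N + 6^N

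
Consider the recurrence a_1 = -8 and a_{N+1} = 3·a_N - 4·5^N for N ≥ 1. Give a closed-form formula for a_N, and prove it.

Computing the first terms: a_1 = -8, a_2 = -44, a_3 = -232. This suggests a_N = 2·3^(N - 1) - 2·5^N.
Base step (N = 1): the formula gives -8 = -8 = a_1.
Inductive step: assume the claim holds for N = m, so a_m = 2·3^(m - 1) - 2·5^m.
Then a_{m+1} = 3·a_m - 4·5^m = 3·(2·3^(m - 1) - 2·5^m) - 4·5^m = 2·3^m - 2·5^(m + 1) = 2·3^((m+1) - 1) - 2·5^(m+1),
which is the claimed formula at N = m+1.
This completes the induction.

a_N = 2·3^(N - 1) - 2·5^N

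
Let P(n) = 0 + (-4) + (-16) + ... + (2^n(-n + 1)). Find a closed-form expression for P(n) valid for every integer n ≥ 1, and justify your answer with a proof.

P(n) = 2·2^n(-n + 2) - 4

We claim P(n) = 2·2^n(-n + 2) - 4 for all n ≥ 1.
Base step (n = 1): P(1) = 0, and the closed form gives 0. They agree.
Inductive step: assume the claim holds for n = k, so P(k) = 2·2^k(-k + 2) - 4.
Then P(k+1) = P(k) + (-2^(k + 1)k) = (2·2^k(-k + 2) - 4) + (-2^(k + 1)k).
Simplifying, P(k+1) = -4·2^k·k + 4·2^k - 4 = 2·2^(k+1)(-(k+1) + 2) - 4,
which is the closed form with n = k+1.
By induction, the statement is established for all n ≥ 1.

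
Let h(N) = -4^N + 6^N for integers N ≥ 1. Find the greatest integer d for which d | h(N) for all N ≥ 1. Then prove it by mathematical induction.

d = 2

Computing the first values: h(1) = 2 and h(2) = 20; gcd(2, 20) = 2, so d ≤ 2.
We prove 2 | -4^N + 6^N for all N ≥ 1 by induction on N.
Base case (N = 1): h(1) = 2 = 2·(1), so 2 | h(1).
For the inductive step, assume it holds for an arbitrary j ≥ 1, i.e. 2 | h(j). Then
6^{j+1} − 4^{j+1} = 6·6^j − 4·4^j = 6·(6^j − 4^j) + (2)·4^j. The first term is divisible by 2 by the inductive hypothesis, and the second term (2)·4^j is divisible by 2 since 2 | 2. Hence 2 | h(j+1).
By the principle of mathematical induction, the result holds for all N ≥ 1.
Therefore the largest such d is 2.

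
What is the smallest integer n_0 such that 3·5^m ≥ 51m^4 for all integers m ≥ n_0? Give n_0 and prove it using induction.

n_0 = 7

At m = 6: 46875 < 66096, so the inequality fails and n_0 ≥ 7. We prove 3·5^m ≥ 51m^4 for all m ≥ 7.
For the base case m = 7: 3·5^m = 234375 and 51m^4 = 122451, so 234375 ≥ 122451.
For the inductive step, assume it holds for an arbitrary j ≥ 7, so 3·5^j ≥ 51j^4.
Then 3·5^(j + 1) = 5·(3·5^j) ≥ 5·(51j^4).
Also, for j ≥ 7 we have 5·(51j^4) ≥ 51(j+1)^4, since 5 ≥ (1 + 1/j)^4 for all j ≥ 7.
Combining, 3·5^(j + 1) ≥ 51(j+1)^4.
By the principle of mathematical induction, the result holds for all m ≥ 7.
Hence the smallest such n_0 is 7.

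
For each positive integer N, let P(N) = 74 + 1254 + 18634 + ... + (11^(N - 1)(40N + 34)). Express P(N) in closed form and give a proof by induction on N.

P(N) = 11^N(4N + 3) - 3

We claim P(N) = 11^N(4N + 3) - 3 for all N ≥ 1.
Base step (N = 1): P(1) = 74, and the closed form gives 74. They agree.
Inductive step: assume the claim holds for N = r, so P(r) = 11^r(4r + 3) - 3.
Then P(r+1) = P(r) + (11^r(40r + 74)) = (11^r(4r + 3) - 3) + (11^r(40r + 74)).
Simplifying, P(r+1) = 44·11^r·r + 77·11^r - 3 = 11^(r+1)(4(r+1) + 3) - 3,
which is the closed form with N = r+1.
Hence, by induction on N, the claim holds for every N ≥ 1.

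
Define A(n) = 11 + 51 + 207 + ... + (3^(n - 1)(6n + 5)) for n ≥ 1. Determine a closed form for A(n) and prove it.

We claim A(n) = 3^n(3n + 1) - 1 for all n ≥ 1.
Base step (n = 1): A(1) = 11, and the closed form gives 11. They agree.
Suppose the result is true for n = k, so A(k) = 3^k(3k + 1) - 1.
Then A(k+1) = A(k) + (3^k(6k + 11)) = (3^k(3k + 1) - 1) + (3^k(6k + 11)).
Simplifying, A(k+1) = 9·3^k·k + 12·3^k - 1 = 3^(k+1)(3(k+1) + 1) - 1,
which is the closed form with n = k+1.
Hence, by induction on n, the claim holds for every n ≥ 1.

A(n) = 3^n(3n + 1) - 1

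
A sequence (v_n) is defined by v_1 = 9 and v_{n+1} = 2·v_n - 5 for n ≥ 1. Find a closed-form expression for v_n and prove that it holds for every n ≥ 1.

Computing the first terms: v_1 = 9, v_2 = 13, v_3 = 21. This suggests v_n = 2^(n + 1) + 5.
When n = 1: the formula gives 9 = 9 = v_1.
Inductive step: suppose the statement holds for some k ≥ 1, so v_k = 2^(k + 1) + 5.
Then v_{k+1} = 2·v_k - 5 = 2·(2^(k + 1) + 5) - 5 = 2^(k + 2) + 5 = 2^((k+1) + 1) + 5,
which is the claimed formula at n = k+1.
This completes the induction.

v_n = 2^(n + 1) + 5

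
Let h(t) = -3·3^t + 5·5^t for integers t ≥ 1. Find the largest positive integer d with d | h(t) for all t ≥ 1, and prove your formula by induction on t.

d = 2

Computing the first values: h(1) = 16 and h(2) = 98; gcd(16, 98) = 2, so d ≤ 2.
We prove 2 | -3·3^t + 5·5^t for all t ≥ 1 by induction on t.
Base step (t = 1): h(1) = 16 = 2·(8), so 2 | h(1).
Suppose the result is true for t = k, i.e. 2 | h(k). Then
h(k+1) − 5·h(k) = (-3·3^(k+1) + 5·5^(k+1)) − 5·(-3·3^k + 5·5^k) = (-3)·3^k·(3 − 5) = (6)·3^k. Since 2 | h(k) by the inductive hypothesis, 2 | 5·h(k); and 2 | 6 since 6 = 2·3. Therefore 2 | h(k+1).
Hence, by induction on t, the claim holds for every t ≥ 1.
Therefore the largest such d is 2.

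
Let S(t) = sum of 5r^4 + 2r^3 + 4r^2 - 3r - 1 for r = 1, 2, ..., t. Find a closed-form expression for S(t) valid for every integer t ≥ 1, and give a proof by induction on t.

We claim S(t) = t(t^4 + 3t^3 + 4t^2 + t - 2) for all t ≥ 1.
When t = 1: S(1) = 7, and the closed form gives 7. They agree.
Inductive step: suppose the statement holds for some r ≥ 1, so S(r) = r(r^4 + 3r^3 + 4r^2 + r - 2).
Then S(r+1) = S(r) + (5r^4 + 22r^3 + 40r^2 + 31r + 7) = (r(r^4 + 3r^3 + 4r^2 + r - 2)) + (5r^4 + 22r^3 + 40r^2 + 31r + 7).
Simplifying, S(r+1) = (r + 1)(r^4 + 7r^3 + 19r^2 + 22r + 7) = (r+1)((r+1)^4 + 3(r+1)^3 + 4(r+1)^2 + (r+1) - 2),
which is the closed form with t = r+1.
This completes the induction.

S(t) = t(t^4 + 3t^3 + 4t^2 + t - 2)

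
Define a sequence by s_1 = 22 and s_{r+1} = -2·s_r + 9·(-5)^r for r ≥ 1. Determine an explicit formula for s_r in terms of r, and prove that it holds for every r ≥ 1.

Computing the first terms: s_1 = 22, s_2 = -89, s_3 = 403. This suggests s_r = 7(-2)^(r - 1) - 3(-5)^r.
When r = 1: the formula gives 22 = 22 = s_1.
Inductive step: suppose the statement holds for some p ≥ 1, so s_p = 7(-2)^(p - 1) - 3(-5)^p.
Then s_{p+1} = -2·s_p + 9·(-5)^p = -2·(7(-2)^(p - 1) - 3(-5)^p) + 9·(-5)^p = 7(-2)^p - 3(-5)^(p + 1) = 7(-2)^((p+1) - 1) - 3(-5)^(p+1),
which is the claimed formula at r = p+1.
By induction, the statement is established for all r ≥ 1.

s_r = 7(-2)^(r - 1) - 3(-5)^r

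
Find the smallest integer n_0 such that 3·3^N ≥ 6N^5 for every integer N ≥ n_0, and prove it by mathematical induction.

At N = 11: 531441 < 966306, so the inequality fails and n_0 ≥ 12. We prove 3·3^N ≥ 6N^5 for all N ≥ 12.
Base case (N = 12): 3·3^N = 1594323 and 6N^5 = 1492992, so 1594323 ≥ 1492992.
Inductive step: suppose the statement holds for some r ≥ 12, so 3·3^r ≥ 6r^5.
Then 3·3^(r + 1) = 3·(3·3^r) ≥ 3·(6r^5).
Also, for r ≥ 12 we have 3·(6r^5) ≥ 6(r+1)^5, since 3 ≥ (1 + 1/r)^5 for all r ≥ 12.
Combining, 3·3^(r + 1) ≥ 6(r+1)^5.
By induction, the statement is established for all N ≥ 12.
Hence the smallest such n_0 is 12.

n_0 = 12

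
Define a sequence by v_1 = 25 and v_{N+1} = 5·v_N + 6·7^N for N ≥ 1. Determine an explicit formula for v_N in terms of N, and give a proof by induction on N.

v_N = 4·5^(N - 1) + 3·7^N

Computing the first terms: v_1 = 25, v_2 = 167, v_3 = 1129. This suggests v_N = 4·5^(N - 1) + 3·7^N.
When N = 1: the formula gives 25 = 25 = v_1.
Inductive step: suppose the statement holds for some k ≥ 1, so v_k = 4·5^(k - 1) + 3·7^k.
Then v_{k+1} = 5·v_k + 6·7^k = 5·(4·5^(k - 1) + 3·7^k) + 6·7^k = 4·5^k + 3·7^(k + 1) = 4·5^((k+1) - 1) + 3·7^(k+1),
which is the claimed formula at N = k+1.
Hence, by induction on N, the claim holds for every N ≥ 1.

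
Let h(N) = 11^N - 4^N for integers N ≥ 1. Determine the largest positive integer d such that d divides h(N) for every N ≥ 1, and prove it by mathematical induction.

Computing the first values: h(1) = 7 and h(2) = 105; gcd(7, 105) = 7, so d ≤ 7.
We prove 7 | 11^N - 4^N for all N ≥ 1 by induction on N.
Base step (N = 1): h(1) = 7 = 7·(1), so 7 | h(1).
Suppose the result is true for N = j, i.e. 7 | h(j). Then
11^{j+1} − 4^{j+1} = 11·11^j − 4·4^j = 11·(11^j − 4^j) + (7)·4^j. The first term is divisible by 7 by the inductive hypothesis, and the second term (7)·4^j is divisible by 7 since 7 | 7. Hence 7 | h(j+1).
This completes the induction.
Therefore the largest such d is 7.

d = 7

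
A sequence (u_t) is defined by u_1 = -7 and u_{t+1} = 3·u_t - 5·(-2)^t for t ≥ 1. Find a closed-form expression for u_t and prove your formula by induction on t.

Computing the first terms: u_1 = -7, u_2 = -11, u_3 = -53. This suggests u_t = (-2)^t - 5·3^(t - 1).
Base case (t = 1): the formula gives -7 = -7 = u_1.
Inductive step: suppose the statement holds for some m ≥ 1, so u_m = (-2)^m - 5·3^(m - 1).
Then u_{m+1} = 3·u_m - 5·(-2)^m = 3·((-2)^m - 5·3^(m - 1)) - 5·(-2)^m = (-2)^(m + 1) - 5·3^m = (-2)^(m+1) - 5·3^((m+1) - 1),
which is the claimed formula at t = m+1.
By the principle of mathematical induction, the result holds for all t ≥ 1.

u_t = (-2)^t - 5·3^(t - 1)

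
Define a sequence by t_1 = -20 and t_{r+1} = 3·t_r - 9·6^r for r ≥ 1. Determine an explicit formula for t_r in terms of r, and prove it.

Computing the first terms: t_1 = -20, t_2 = -114, t_3 = -666. This suggests t_r = -2·3^(r - 1) - 3·6^r.
When r = 1: the formula gives -20 = -20 = t_1.
Inductive step: suppose the statement holds for some j ≥ 1, so t_j = -2·3^(j - 1) - 3·6^j.
Then t_{j+1} = 3·t_j - 9·6^j = 3·(-2·3^(j - 1) - 3·6^j) - 9·6^j = -2·3^j - 3·6^(j + 1) = -2·3^((j+1) - 1) - 3·6^(j+1),
which is the claimed formula at r = j+1.
By induction, the statement is established for all r ≥ 1.

t_r = -2·3^(r - 1) - 3·6^r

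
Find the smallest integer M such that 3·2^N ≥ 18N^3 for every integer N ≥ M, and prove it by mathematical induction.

M = 15

At N = 14: 49152 < 49392, so the inequality fails and M ≥ 15. We prove 3·2^N ≥ 18N^3 for all N ≥ 15.
When N = 15: 3·2^N = 98304 and 18N^3 = 60750, so 98304 ≥ 60750.
Suppose the result is true for N = k, so 3·2^k ≥ 18k^3.
Then 3·2^(k + 1) = 2·(3·2^k) ≥ 2·(18k^3).
Also, for k ≥ 15 we have 2·(18k^3) ≥ 18(k+1)^3, since 2 ≥ (1 + 1/k)^3 for all k ≥ 15.
Combining, 3·2^(k + 1) ≥ 18(k+1)^3.
By induction, the statement is established for all N ≥ 15.
Hence the smallest such M is 15.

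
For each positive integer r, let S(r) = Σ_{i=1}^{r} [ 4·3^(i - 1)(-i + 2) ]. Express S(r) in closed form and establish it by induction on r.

S(r) = 3^r(-2r + 5) - 5

We claim S(r) = 3^r(-2r + 5) - 5 for all r ≥ 1.
Base step (r = 1): S(1) = 4, and the closed form gives 4. They agree.
Inductive step: assume the claim holds for r = i, so S(i) = 3^i(-2i + 5) - 5.
Then S(i+1) = S(i) + (4·3^i(-i + 1)) = (3^i(-2i + 5) - 5) + (4·3^i(-i + 1)).
Simplifying, S(i+1) = -6·3^i·i + 9·3^i - 5 = 3^(i+1)(-2(i+1) + 5) - 5,
which is the closed form with r = i+1.
By the principle of mathematical induction, the result holds for all r ≥ 1.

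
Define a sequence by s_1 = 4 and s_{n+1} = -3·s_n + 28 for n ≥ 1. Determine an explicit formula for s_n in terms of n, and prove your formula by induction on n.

Computing the first terms: s_1 = 4, s_2 = 16, s_3 = -20. This suggests s_n = (-3)^n + 7.
For the base case n = 1: the formula gives 4 = 4 = s_1.
Suppose the result is true for n = p, so s_p = (-3)^p + 7.
Then s_{p+1} = -3·s_p + 28 = -3·((-3)^p + 7) + 28 = (-3)^(p + 1) + 7,
which is the claimed formula at n = p+1.
By induction, the statement is established for all n ≥ 1.

s_n = (-3)^n + 7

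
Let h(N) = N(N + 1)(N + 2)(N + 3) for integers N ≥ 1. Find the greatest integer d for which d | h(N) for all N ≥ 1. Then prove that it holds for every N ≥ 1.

Computing the first values: h(1) = 24 and h(2) = 120; gcd(24, 120) = 24, so d ≤ 24.
We prove 24 | N(N + 1)(N + 2)(N + 3) for all N ≥ 1 by induction on N.
For the base case N = 1: h(1) = 24 = 24·(1), so 24 | h(1).
Inductive step: assume the claim holds for N = i, i.e. 24 | h(i). Then
h(i+1) − h(i) = (i+1)·(i+2)·(i+3)·(i+4) − i·(i+1)·(i+2)·(i+3) = (i+1)·(i+2)·(i+3)·[(i+4) − i] = 4·(i+1)·(i+2)·(i+3). The product of 3 consecutive integers is divisible by (3)! = 6, so h(i+1) − h(i) is divisible by 4·6 = 24. By the inductive hypothesis 24 | h(i), hence 24 | h(i+1).
By induction, the statement is established for all N ≥ 1.
Therefore the largest such d is 24.

d = 24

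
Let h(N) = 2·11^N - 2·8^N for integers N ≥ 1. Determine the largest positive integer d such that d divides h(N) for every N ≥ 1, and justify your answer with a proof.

Computing the first values: h(1) = 6 and h(2) = 114; gcd(6, 114) = 6, so d ≤ 6.
We prove 6 | 2·11^N - 2·8^N for all N ≥ 1 by induction on N.
Base step (N = 1): h(1) = 6 = 6·(1), so 6 | h(1).
Suppose the result is true for N = m, i.e. 6 | h(m). Then
h(m+1) − 11·h(m) = (2·11^(m+1) - 2·8^(m+1)) − 11·(2·11^m - 2·8^m) = (-2)·8^m·(8 − 11) = (6)·8^m. Since 6 | h(m) by the inductive hypothesis, 6 | 11·h(m); and 6 | 6 since 6 = 6·1. Therefore 6 | h(m+1).
By induction, the statement is established for all N ≥ 1.
Therefore the largest such d is 6.

d = 6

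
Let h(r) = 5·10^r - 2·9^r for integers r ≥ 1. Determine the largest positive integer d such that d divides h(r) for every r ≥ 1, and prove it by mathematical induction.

d = 2

Computing the first values: h(1) = 32 and h(2) = 338; gcd(32, 338) = 2, so d ≤ 2.
We prove 2 | 5·10^r - 2·9^r for all r ≥ 1 by induction on r.
Base step (r = 1): h(1) = 32 = 2·(16), so 2 | h(1).
For the inductive step, assume it holds for an arbitrary m ≥ 1, i.e. 2 | h(m). Then
h(m+1) − 10·h(m) = (5·10^(m+1) - 2·9^(m+1)) − 10·(5·10^m - 2·9^m) = (-2)·9^m·(9 − 10) = (2)·9^m. Since 2 | h(m) by the inductive hypothesis, 2 | 10·h(m); and 2 | 2 since 2 = 2·1. Therefore 2 | h(m+1).
By induction, the statement is established for all r ≥ 1.
Therefore the largest such d is 2.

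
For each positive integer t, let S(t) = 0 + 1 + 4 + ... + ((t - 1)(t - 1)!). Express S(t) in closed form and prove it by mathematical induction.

We claim S(t) = t! - 1 for all t ≥ 1.
When t = 1: S(1) = 0, and the closed form gives 0. They agree.
For the inductive step, assume it holds for an arbitrary k ≥ 1, so S(k) = k! - 1.
Then S(k+1) = S(k) + (k·k!) = (k! - 1) + (k·k!).
Simplifying, S(k+1) = (k+1)! - 1,
which is the closed form with t = k+1.
By induction, the statement is established for all t ≥ 1.

S(t) = t! - 1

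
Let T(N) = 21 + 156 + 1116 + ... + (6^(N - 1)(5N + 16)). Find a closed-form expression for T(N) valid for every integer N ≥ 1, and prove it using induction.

We claim T(N) = 6^N(N + 3) - 3 for all N ≥ 1.
For the base case N = 1: T(1) = 21, and the closed form gives 21. They agree.
Inductive step: suppose the statement holds for some r ≥ 1, so T(r) = 6^r(r + 3) - 3.
Then T(r+1) = T(r) + (6^r(5r + 21)) = (6^r(r + 3) - 3) + (6^r(5r + 21)).
Simplifying, T(r+1) = 6·6^r·r + 24·6^r - 3 = 6^(r+1)((r+1) + 3) - 3,
which is the closed form with N = r+1.
Hence, by induction on N, the claim holds for every N ≥ 1.

T(N) = 6^N(N + 3) - 3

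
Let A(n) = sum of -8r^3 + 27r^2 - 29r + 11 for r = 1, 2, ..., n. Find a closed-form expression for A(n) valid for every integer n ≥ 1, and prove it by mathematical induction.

We claim A(n) = -n(2n^3 - 5n^2 + 3n - 1) for all n ≥ 1.
Base case (n = 1): A(1) = 1, and the closed form gives 1. They agree.
Suppose the result is true for n = r, so A(r) = r(-2r^3 + 5r^2 - 3r + 1).
Then A(r+1) = A(r) + (-8r^3 + 3r^2 + r + 1) = (r(-2r^3 + 5r^2 - 3r + 1)) + (-8r^3 + 3r^2 + r + 1).
Simplifying, A(r+1) = -(r + 1)(2r^3 + r^2 - r - 1) = -(r+1)(2(r+1)^3 - 5(r+1)^2 + 3(r+1) - 1),
which is the closed form with n = r+1.
By induction, the statement is established for all n ≥ 1.

A(n) = -n(2n^3 - 5n^2 + 3n - 1)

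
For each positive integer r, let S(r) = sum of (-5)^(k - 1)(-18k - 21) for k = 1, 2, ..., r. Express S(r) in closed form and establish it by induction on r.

S(r) = (-5)^r(3r + 4) - 4

We claim S(r) = (-5)^r(3r + 4) - 4 for all r ≥ 1.
Base step (r = 1): S(1) = -39, and the closed form gives -39. They agree.
Inductive step: assume the claim holds for r = k, so S(k) = (-5)^k(3k + 4) - 4.
Then S(k+1) = S(k) + ((-5)^k(-18k - 39)) = ((-5)^k(3k + 4) - 4) + ((-5)^k(-18k - 39)).
Simplifying, S(k+1) = -15(-5)^k·k - 35(-5)^k - 4 = (-5)^(k+1)(3(k+1) + 4) - 4,
which is the closed form with r = k+1.
Hence, by induction on r, the claim holds for every r ≥ 1.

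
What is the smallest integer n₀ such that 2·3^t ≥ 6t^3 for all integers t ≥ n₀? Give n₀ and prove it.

At t = 5: 486 < 750, so the inequality fails and n₀ ≥ 6. We prove 2·3^t ≥ 6t^3 for all t ≥ 6.
For the base case t = 6: 2·3^t = 1458 and 6t^3 = 1296, so 1458 ≥ 1296.
Inductive step: assume the claim holds for t = m, so 2·3^m ≥ 6m^3.
Then 2·3^(m + 1) = 3·(2·3^m) ≥ 3·(6m^3).
Also, for m ≥ 6 we have 3·(6m^3) ≥ 6(m+1)^3, since 3 ≥ (1 + 1/m)^3 for all m ≥ 6.
Combining, 2·3^(m + 1) ≥ 6(m+1)^3.
This completes the induction.
Hence the smallest such n₀ is 6.

n₀ = 6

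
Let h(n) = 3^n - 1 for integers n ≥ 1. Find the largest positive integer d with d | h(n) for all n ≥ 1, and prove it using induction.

Computing the first values: h(1) = 2 and h(2) = 8; gcd(2, 8) = 2, so d ≤ 2.
We prove 2 | 3^n - 1 for all n ≥ 1 by induction on n.
Base step (n = 1): h(1) = 2 = 2·(1), so 2 | h(1).
For the inductive step, assume it holds for an arbitrary i ≥ 1, i.e. 2 | h(i). Then
3^{i+1} − 1^{i+1} = 3·3^i − 1·1^i = 3·(3^i − 1^i) + (2)·1^i. The first term is divisible by 2 by the inductive hypothesis, and the second term (2)·1^i is divisible by 2 since 2 | 2. Hence 2 | h(i+1).
By induction, the statement is established for all n ≥ 1.
Therefore the largest such d is 2.

d = 2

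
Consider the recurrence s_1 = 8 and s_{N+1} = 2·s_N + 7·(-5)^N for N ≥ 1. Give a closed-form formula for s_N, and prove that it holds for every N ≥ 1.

s_N = -(-5)^N + 3·2^(N - 1)

Computing the first terms: s_1 = 8, s_2 = -19, s_3 = 137. This suggests s_N = -(-5)^N + 3·2^(N - 1).
Base case (N = 1): the formula gives 8 = 8 = s_1.
Inductive step: suppose the statement holds for some j ≥ 1, so s_j = -(-5)^j + 3·2^(j - 1).
Then s_{j+1} = 2·s_j + 7·(-5)^j = 2·(-(-5)^j + 3·2^(j - 1)) + 7·(-5)^j = -(-5)^(j + 1) + 3·2^j = -(-5)^(j+1) + 3·2^((j+1) - 1),
which is the claimed formula at N = j+1.
This completes the induction.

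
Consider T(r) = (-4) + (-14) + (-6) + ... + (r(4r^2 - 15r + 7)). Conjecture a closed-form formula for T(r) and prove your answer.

T(r) = r(r + 1)(r^2 - 4r + 1)

We claim T(r) = r(r + 1)(r^2 - 4r + 1) for all r ≥ 1.
Base case (r = 1): T(1) = -4, and the closed form gives -4. They agree.
For the inductive step, assume it holds for an arbitrary p ≥ 1, so T(p) = p(p^3 - 3p^2 - 3p + 1).
Then T(p+1) = T(p) + (4p^3 - 3p^2 - 11p - 4) = (p(p^3 - 3p^2 - 3p + 1)) + (4p^3 - 3p^2 - 11p - 4).
Simplifying, T(p+1) = (p + 1)(p + 2)(p^2 - 2p - 2) = (p+1)((p+1) + 1)((p+1)^2 - 4(p+1) + 1),
which is the closed form with r = p+1.
By the principle of mathematical induction, the result holds for all r ≥ 1.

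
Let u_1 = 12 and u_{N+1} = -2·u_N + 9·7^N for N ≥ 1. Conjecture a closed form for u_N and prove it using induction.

u_N = 5(-2)^(N - 1) + 7^N

Computing the first terms: u_1 = 12, u_2 = 39, u_3 = 363. This suggests u_N = 5(-2)^(N - 1) + 7^N.
For the base case N = 1: the formula gives 12 = 12 = u_1.
Suppose the result is true for N = p, so u_p = 5(-2)^(p - 1) + 7^p.
Then u_{p+1} = -2·u_p + 9·7^p = -2·(5(-2)^(p - 1) + 7^p) + 9·7^p = 5(-2)^p + 7^(p + 1) = 5(-2)^((p+1) - 1) + 7^(p+1),
which is the claimed formula at N = p+1.
Hence, by induction on N, the claim holds for every N ≥ 1.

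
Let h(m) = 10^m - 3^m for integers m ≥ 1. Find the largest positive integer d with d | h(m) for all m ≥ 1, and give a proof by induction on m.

Computing the first values: h(1) = 7 and h(2) = 91; gcd(7, 91) = 7, so d ≤ 7.
We prove 7 | 10^m - 3^m for all m ≥ 1 by induction on m.
Base step (m = 1): h(1) = 7 = 7·(1), so 7 | h(1).
Inductive step: suppose the statement holds for some i ≥ 1, i.e. 7 | h(i). Then
10^{i+1} − 3^{i+1} = 10·10^i − 3·3^i = 10·(10^i − 3^i) + (7)·3^i. The first term is divisible by 7 by the inductive hypothesis, and the second term (7)·3^i is divisible by 7 since 7 | 7. Hence 7 | h(i+1).
Hence, by induction on m, the claim holds for every m ≥ 1.
Therefore the largest such d is 7.

d = 7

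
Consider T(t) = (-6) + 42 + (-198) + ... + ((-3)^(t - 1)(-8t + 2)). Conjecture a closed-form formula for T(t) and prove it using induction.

T(t) = 2(-3)^t·t

We claim T(t) = 2(-3)^t·t for all t ≥ 1.
Base step (t = 1): T(1) = -6, and the closed form gives -6. They agree.
Inductive step: assume the claim holds for t = i, so T(i) = 2(-3)^i·i.
Then T(i+1) = T(i) + ((-3)^i(-8i - 6)) = (2(-3)^i·i) + ((-3)^i(-8i - 6)).
Simplifying, T(i+1) = (-3)^(i + 1)(2i + 2) = 2(-3)^(i+1)·(i+1),
which is the closed form with t = i+1.
Hence, by induction on t, the claim holds for every t ≥ 1.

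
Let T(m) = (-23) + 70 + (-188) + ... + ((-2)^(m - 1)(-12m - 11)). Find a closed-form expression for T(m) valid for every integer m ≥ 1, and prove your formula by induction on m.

We claim T(m) = (-2)^m(4m + 5) - 5 for all m ≥ 1.
Base case (m = 1): T(1) = -23, and the closed form gives -23. They agree.
Inductive step: suppose the statement holds for some r ≥ 1, so T(r) = (-2)^r(4r + 5) - 5.
Then T(r+1) = T(r) + ((-2)^r(-12r - 23)) = ((-2)^r(4r + 5) - 5) + ((-2)^r(-12r - 23)).
Simplifying, T(r+1) = -8(-2)^r·r - 18(-2)^r - 5 = (-2)^(r+1)(4(r+1) + 5) - 5,
which is the closed form with m = r+1.
Hence, by induction on m, the claim holds for every m ≥ 1.

T(m) = (-2)^m(4m + 5) - 5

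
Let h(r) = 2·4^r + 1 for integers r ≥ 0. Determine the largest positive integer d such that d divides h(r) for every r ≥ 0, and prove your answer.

Computing the first values: h(0) = 3 and h(1) = 9; gcd(3, 9) = 3, so d ≤ 3.
We prove 3 | 2·4^r + 1 for all r ≥ 0 by induction on r.
For the base case r = 0: h(0) = 3 = 3·(1), so 3 | h(0).
Inductive step: assume the claim holds for r = i, i.e. 3 | h(i). Then
h(i+1) = 2·4^(i+1) + 1 = 4·(2·4^i + 1) - 3 = 4·h(i) - 3. The first term is divisible by 3 by the inductive hypothesis, and -3 is divisible by 3. Hence 3 | h(i+1).
By the principle of mathematical induction, the result holds for all r ≥ 0.
Therefore the largest such d is 3.

d = 3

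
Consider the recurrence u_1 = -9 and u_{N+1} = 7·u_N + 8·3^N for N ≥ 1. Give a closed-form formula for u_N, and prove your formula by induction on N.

Computing the first terms: u_1 = -9, u_2 = -39, u_3 = -201. This suggests u_N = -2·3^N - 3·7^(N - 1).
For the base case N = 1: the formula gives -9 = -9 = u_1.
Inductive step: assume the claim holds for N = p, so u_p = -2·3^p - 3·7^(p - 1).
Then u_{p+1} = 7·u_p + 8·3^p = 7·(-2·3^p - 3·7^(p - 1)) + 8·3^p = -2·3^(p + 1) - 3·7^p = -2·3^(p+1) - 3·7^((p+1) - 1),
which is the claimed formula at N = p+1.
By the principle of mathematical induction, the result holds for all N ≥ 1.

u_N = -2·3^N - 3·7^(N - 1)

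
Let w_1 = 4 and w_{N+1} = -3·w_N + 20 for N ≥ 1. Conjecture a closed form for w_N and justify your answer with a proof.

w_N = -(-3)^(N - 1) + 5

Computing the first terms: w_1 = 4, w_2 = 8, w_3 = -4. This suggests w_N = -(-3)^(N - 1) + 5.
Base step (N = 1): the formula gives 4 = 4 = w_1.
For the inductive step, assume it holds for an arbitrary r ≥ 1, so w_r = -(-3)^(r - 1) + 5.
Then w_{r+1} = -3·w_r + 20 = -3·(-(-3)^(r - 1) + 5) + 20 = -(-3)^r + 5 = -(-3)^((r+1) - 1) + 5,
which is the claimed formula at N = r+1.
This completes the induction.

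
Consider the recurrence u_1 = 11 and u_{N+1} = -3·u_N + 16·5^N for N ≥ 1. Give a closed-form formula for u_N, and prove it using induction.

Computing the first terms: u_1 = 11, u_2 = 47, u_3 = 259. This suggests u_N = (-3)^(N - 1) + 2·5^N.
When N = 1: the formula gives 11 = 11 = u_1.
For the inductive step, assume it holds for an arbitrary p ≥ 1, so u_p = (-3)^(p - 1) + 2·5^p.
Then u_{p+1} = -3·u_p + 16·5^p = -3·((-3)^(p - 1) + 2·5^p) + 16·5^p = (-3)^p + 2·5^(p + 1) = (-3)^((p+1) - 1) + 2·5^(p+1),
which is the claimed formula at N = p+1.
By the principle of mathematical induction, the result holds for all N ≥ 1.

u_N = (-3)^(N - 1) + 2·5^N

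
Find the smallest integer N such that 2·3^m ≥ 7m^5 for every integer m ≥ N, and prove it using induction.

N = 13

At m = 12: 1062882 < 1741824, so the inequality fails and N ≥ 13. We prove 2·3^m ≥ 7m^5 for all m ≥ 13.
For the base case m = 13: 2·3^m = 3188646 and 7m^5 = 2599051, so 3188646 ≥ 2599051.
Suppose the result is true for m = i, so 2·3^i ≥ 7i^5.
Then 2·3^(i + 1) = 3·(2·3^i) ≥ 3·(7i^5).
Also, for i ≥ 13 we have 3·(7i^5) ≥ 7(i+1)^5, since 3 ≥ (1 + 1/i)^5 for all i ≥ 13.
Combining, 2·3^(i + 1) ≥ 7(i+1)^5.
This completes the induction.
Hence the smallest such N is 13.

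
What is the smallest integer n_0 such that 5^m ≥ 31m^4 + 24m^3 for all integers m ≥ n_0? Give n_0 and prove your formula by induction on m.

n_0 = 8

At m = 7: 78125 < 82663, so the inequality fails and n_0 ≥ 8. We prove 5^m ≥ 31m^4 + 24m^3 for all m ≥ 8.
For the base case m = 8: 5^m = 390625 and 31m^4 + 24m^3 = 139264, so 390625 ≥ 139264.
Inductive step: suppose the statement holds for some p ≥ 8, so 5^p ≥ 31p^4 + 24p^3.
Then 5^(p + 1) = 5·(5^p) ≥ 5·(31p^4 + 24p^3).
Also, for p ≥ 8 we have 5·(31p^4 + 24p^3) ≥ 31(p+1)^4 + 24(p+1)^3, since 5·(31p^4 + 24p^3) − (31(p+1)^4 + 24(p+1)^3) = 124p^4 - 28p^3 - 258p^2 - 196p - 55, which is nonnegative for all p ≥ 8.
Combining, 5^(p + 1) ≥ 31(p+1)^4 + 24(p+1)^3.
By induction, the statement is established for all m ≥ 8.
Hence the smallest such n_0 is 8.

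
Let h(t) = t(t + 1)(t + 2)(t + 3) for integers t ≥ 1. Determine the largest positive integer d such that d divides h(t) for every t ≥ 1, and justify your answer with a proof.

Computing the first values: h(1) = 24 and h(2) = 120; gcd(24, 120) = 24, so d ≤ 24.
We prove 24 | t(t + 1)(t + 2)(t + 3) for all t ≥ 1 by induction on t.
When t = 1: h(1) = 24 = 24·(1), so 24 | h(1).
Inductive step: assume the claim holds for t = m, i.e. 24 | h(m). Then
h(m+1) − h(m) = (m+1)·(m+2)·(m+3)·(m+4) − m·(m+1)·(m+2)·(m+3) = (m+1)·(m+2)·(m+3)·[(m+4) − m] = 4·(m+1)·(m+2)·(m+3). The product of 3 consecutive integers is divisible by (3)! = 6, so h(m+1) − h(m) is divisible by 4·6 = 24. By the inductive hypothesis 24 | h(m), hence 24 | h(m+1).
This completes the induction.
Therefore the largest such d is 24.

d = 24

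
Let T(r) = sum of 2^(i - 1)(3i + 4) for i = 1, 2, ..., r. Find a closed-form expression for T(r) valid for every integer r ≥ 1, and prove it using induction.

T(r) = 2^r(3r + 1) - 1

We claim T(r) = 2^r(3r + 1) - 1 for all r ≥ 1.
Base step (r = 1): T(1) = 7, and the closed form gives 7. They agree.
For the inductive step, assume it holds for an arbitrary i ≥ 1, so T(i) = 2^i(3i + 1) - 1.
Then T(i+1) = T(i) + (2^i(3i + 7)) = (2^i(3i + 1) - 1) + (2^i(3i + 7)).
Simplifying, T(i+1) = 6·2^i·i + 8·2^i - 1 = 2^(i+1)(3(i+1) + 1) - 1,
which is the closed form with r = i+1.
By the principle of mathematical induction, the result holds for all r ≥ 1.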